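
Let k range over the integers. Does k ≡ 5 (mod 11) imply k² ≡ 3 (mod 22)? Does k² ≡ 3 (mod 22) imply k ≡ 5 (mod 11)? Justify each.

(⇒) fails and (⇐) fails.

Forward direction. This fails: take k = 16. Then 16 ≡ 5 (mod 11), but 16² = 256 ≡ 14 (mod 22), not 3.

Converse. This fails: take k = 17. Then 17² = 289 ≡ 3 (mod 22), yet 17 ≡ 6 (mod 11), not 5.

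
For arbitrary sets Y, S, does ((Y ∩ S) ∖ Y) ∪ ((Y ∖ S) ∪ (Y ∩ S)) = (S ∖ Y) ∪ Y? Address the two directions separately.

(⊆) holds; (⊇) fails.

(⊆) Let x ∈ ((Y ∩ S) ∖ Y) ∪ ((Y ∖ S) ∪ (Y ∩ S)). Then either x ∈ Y and x ∉ S; or x ∈ Y ∩ S. In each case x ∈ (S ∖ Y) ∪ Y, so ((Y ∩ S) ∖ Y) ∪ ((Y ∖ S) ∪ (Y ∩ S)) ⊆ (S ∖ Y) ∪ Y.

(⊇) This inclusion fails. Take Y = ∅, S = {1}; then 1 ∈ (S ∖ Y) ∪ Y but 1 ∉ ((Y ∩ S) ∖ Y) ∪ ((Y ∖ S) ∪ (Y ∩ S)).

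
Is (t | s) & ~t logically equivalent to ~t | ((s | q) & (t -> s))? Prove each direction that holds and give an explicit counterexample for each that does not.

The forward direction holds; the converse fails.

[⇒] Assume the antecedent. If q is true, the antecedent forces (q = T, s = T, t = F), and ~t | ((s | q) & (t -> s)) holds there. If q is false, the antecedent forces (q = F, s = T, t = F), and ~t | ((s | q) & (t -> s)) holds there. Either way ~t | ((s | q) & (t -> s)) holds.

[⇐] This fails. Under q = F, s = F, t = F, the left side is false but the right side is true.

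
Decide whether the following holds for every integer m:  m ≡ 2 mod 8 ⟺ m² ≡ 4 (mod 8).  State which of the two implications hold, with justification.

Only the forward implication holds.

[⇒] Suppose m ≡ 2 mod 8. Write m = 8j + 2. Then (8j + 2)² = 64j² + 32j + 4 = 8(8j² + 4j) + 4, so m² ≡ 4 (mod 8).

[⇐] This fails: take m = 6. Then 6² = 36 ≡ 4 (mod 8), yet 6 ≡ 6 (mod 8), not 2.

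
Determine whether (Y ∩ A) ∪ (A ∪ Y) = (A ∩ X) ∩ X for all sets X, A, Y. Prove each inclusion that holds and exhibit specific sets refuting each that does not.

Forward inclusion. This inclusion fails. Take X = ∅, A = {1}, Y = ∅; then 1 ∈ (Y ∩ A) ∪ (A ∪ Y) but 1 ∉ (A ∩ X) ∩ X.

Reverse inclusion. Let x ∈ (A ∩ X) ∩ X. Then either x ∈ X ∩ A and x ∉ Y; or x ∈ X ∩ A ∩ Y. In each case x ∈ (Y ∩ A) ∪ (A ∪ Y), so (A ∩ X) ∩ X ⊆ (Y ∩ A) ∪ (A ∪ Y).

Only the reverse inclusion holds.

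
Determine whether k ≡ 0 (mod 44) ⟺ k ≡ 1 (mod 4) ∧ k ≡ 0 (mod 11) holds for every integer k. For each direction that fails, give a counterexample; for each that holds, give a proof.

(→) This fails: k = 0 gives 0 ≡ 0 (mod 44) but 0 ≡ 0 (mod 4), so the conjunction on the right does not hold.

(←) This fails: k = 33 satisfies both congruences on the right (33 ≡ 1 mod 4 and 33 ≡ 0 mod 11) yet 33 ≡ 33 (mod 44), not 0.

Neither implication holds.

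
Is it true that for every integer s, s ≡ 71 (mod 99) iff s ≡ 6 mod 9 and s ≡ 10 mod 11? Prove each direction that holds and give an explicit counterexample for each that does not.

Both directions fail.

(⇒) This fails: s = 71 gives 71 ≡ 71 (mod 99) but 71 ≡ 8 (mod 9), so the conjunction on the right does not hold.

(⇐) This fails: s = 87 satisfies both congruences on the right (87 ≡ 6 mod 9 and 87 ≡ 10 mod 11) yet 87 ≡ 87 (mod 99), not 71.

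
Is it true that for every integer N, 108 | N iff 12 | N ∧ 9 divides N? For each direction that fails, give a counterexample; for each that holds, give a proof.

(⇒) holds; (⇐) fails.

(⇒) If 108 ∣ N, write N = 108q. Since 108 = 9·12, N = 12·(9q), so 12 ∣ N; and since 108 = 12·9, N = 9·(12q), so 9 ∣ N.

(⇐) This fails: take N = 36. Both 12 ∣ 36 and 9 ∣ 36, yet 36 is not a multiple of 108 (since 36 = 0·108 + 36), so 108 ∤ 36.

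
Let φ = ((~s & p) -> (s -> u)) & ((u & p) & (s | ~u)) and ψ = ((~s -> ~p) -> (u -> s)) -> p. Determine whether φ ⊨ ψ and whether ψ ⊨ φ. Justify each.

The forward direction holds; the converse fails.

(→) Assume the antecedent. If p is true, ((~s -> ~p) -> (u -> s)) -> p reduces to true regardless of the other variables. If p is false, the antecedent cannot hold. Either way ((~s -> ~p) -> (u -> s)) -> p holds.

(←) This fails. Under p = T, u = F, s = F, the left side is false but the right side is true.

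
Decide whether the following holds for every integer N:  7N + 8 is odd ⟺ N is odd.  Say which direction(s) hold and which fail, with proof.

Forward direction. Suppose 7N + 8 is odd. Since 7 is odd, 7N and N have the same parity, so 7N + 8 ≡ N + 8 (mod 2). As 8 is even, 7N + 8 is odd exactly when N is odd. Thus N is odd.

Converse. Suppose N is odd; write N = 2j + 1. Then 7N + 8 = 7·(2j + 1) + 8 = 2·7j + 15, which is odd.

Both directions hold; the statement is true.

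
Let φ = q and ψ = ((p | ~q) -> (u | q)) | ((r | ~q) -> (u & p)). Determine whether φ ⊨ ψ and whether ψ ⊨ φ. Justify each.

(⇐) This fails. Under q = F, p = F, u = T, r = F, the left side is false but the right side is true.

(⇒) Assume the antecedent. If q is true, the consequent reduces to true regardless of the other variables. If q is false, the antecedent cannot hold. Either way the consequent holds.

Only the forward direction holds.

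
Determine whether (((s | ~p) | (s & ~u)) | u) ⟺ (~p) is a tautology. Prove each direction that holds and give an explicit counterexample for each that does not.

(⇒) This fails. Under s = T, u = F, p = T, the left side is true but the right side is false.

(⇐) Assume the antecedent. If s is true, ((s | ~p) | (s & ~u)) | u reduces to true regardless of the other variables. If s is false, the antecedent forces (s = F, u = F, p = F) or (s = F, u = T, p = F), and ((s | ~p) | (s & ~u)) | u holds there. Either way ((s | ~p) | (s & ~u)) | u holds.

Only the converse holds.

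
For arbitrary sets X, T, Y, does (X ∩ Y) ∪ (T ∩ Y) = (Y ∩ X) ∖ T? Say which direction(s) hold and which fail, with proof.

Only the reverse inclusion holds.

Forward inclusion. This inclusion fails. Take X = ∅, T = {1}, Y = {1}; then 1 ∈ (X ∩ Y) ∪ (T ∩ Y) but 1 ∉ (Y ∩ X) ∖ T.

Reverse inclusion. Let x ∈ (Y ∩ X) ∖ T. Then x ∈ X ∩ Y and x ∉ T, from which x ∈ (X ∩ Y) ∪ (T ∩ Y).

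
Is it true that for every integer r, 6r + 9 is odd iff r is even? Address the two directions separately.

The forward direction fails; the converse holds.

(⇒) This fails: take r = 7. Then 6r + 9 = 51, which is odd, yet r = 7 is odd, not even.

(⇐) Suppose r is even. Since 6 is even, 6r is even for every r, so 6r + 9 has the same parity as 9, which is odd. Hence 6r + 9 is odd.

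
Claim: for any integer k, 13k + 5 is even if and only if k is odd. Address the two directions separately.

Equivalent; both directions hold.

(→) Suppose 13k + 5 is even. Since 13 is odd, 13k and k have the same parity, so 13k + 5 ≡ k + 5 (mod 2). As 5 is odd, 13k + 5 is even exactly when k is odd. Thus k is odd.

(←) Conversely, suppose k is odd; write k = 2j + 1. Then 13k + 5 = 13·(2j + 1) + 5 = 2·13j + 18, which is even.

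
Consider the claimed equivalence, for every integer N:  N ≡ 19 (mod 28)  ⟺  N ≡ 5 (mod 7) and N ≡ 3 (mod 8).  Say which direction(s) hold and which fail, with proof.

[⇒] This fails: N = 47 gives 47 ≡ 19 (mod 28) but 47 ≡ 7 (mod 8), so the conjunction on the right does not hold.

[⇐] Conversely, if N ≡ 5 (mod 7) and N ≡ 3 (mod 8), then by the Chinese remainder theorem N ≡ 19 (mod 56). Since 19 ≡ 19 (mod 28) and 28 ∣ 56, we get N ≡ 19 (mod 28).

The forward direction fails; the converse holds.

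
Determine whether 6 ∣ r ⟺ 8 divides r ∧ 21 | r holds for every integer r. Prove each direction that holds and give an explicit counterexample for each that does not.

(⇒) fails; (⇐) holds.

Forward direction. This fails: take r = 6. Certainly 6 ∣ 6, but 8 ∤ 6.

Converse. Suppose 8 ∣ r and 21 ∣ r. Any common multiple of 8 and 21 is a multiple of their lcm; here gcd(8, 21) = 1, so lcm(8, 21) = 8·21 = 168, so 168 ∣ r. Since 6 ∣ 168, it follows that 6 ∣ r.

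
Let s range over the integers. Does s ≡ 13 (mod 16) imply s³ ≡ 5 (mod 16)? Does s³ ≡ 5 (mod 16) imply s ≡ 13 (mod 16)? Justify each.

(⇒) Suppose s ≡ 13 (mod 16). Write s = 16j + 13. Then (16j + 13)³ = 4096j³ + 9984j² + 8112j + 2197 = 16(256j³ + 624j² + 507j + 137) + 5, so s³ ≡ 5 (mod 16).

(⇐) Conversely, suppose s³ ≡ 5 (mod 16). The only residue r in {0, …, 15} with r³ ≡ 5 (mod 16) is r = 13, so s ≡ 13 (mod 16).

The biconditional holds.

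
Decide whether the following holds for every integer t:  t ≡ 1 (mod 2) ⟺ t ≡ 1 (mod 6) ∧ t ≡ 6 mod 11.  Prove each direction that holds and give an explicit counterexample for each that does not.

Not equivalent: only (⇐) holds.

(→) This fails: t = 1 gives 1 ≡ 1 (mod 2) but 1 ≡ 1 (mod 11), so the conjunction on the right does not hold.

(←) Conversely, if t ≡ 1 (mod 6) and t ≡ 6 (mod 11), then by the Chinese remainder theorem t ≡ 61 (mod 66). Since 61 ≡ 1 (mod 2) and 2 ∣ 66, we get t ≡ 1 (mod 2).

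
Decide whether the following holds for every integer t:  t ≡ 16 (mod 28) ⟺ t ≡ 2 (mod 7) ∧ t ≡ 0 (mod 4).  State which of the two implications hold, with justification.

Both implications hold.

(⇒) Suppose t ≡ 16 (mod 28); write t = 28j + 16. Since 7 ∣ 28, reducing mod 7 gives t ≡ 16 ≡ 2 (mod 7); since 4 ∣ 28, reducing mod 4 gives t ≡ 16 ≡ 0 (mod 4).

(⇐) Conversely, if t ≡ 2 (mod 7) and t ≡ 0 (mod 4), then by the Chinese remainder theorem t ≡ 16 (mod 28). This is exactly t ≡ 16 (mod 28).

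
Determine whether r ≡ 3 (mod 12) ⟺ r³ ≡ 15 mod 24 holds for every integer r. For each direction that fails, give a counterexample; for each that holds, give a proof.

(→) This fails: take r = 3. Then 3 ≡ 3 (mod 12), but 3³ = 27 ≡ 3 (mod 24), not 15.

(←) Conversely, the residues r modulo 24 with r³ ≡ 15 (mod 24) are exactly {15}, and each is ≡ 3 (mod 12).

The forward direction fails; the converse holds.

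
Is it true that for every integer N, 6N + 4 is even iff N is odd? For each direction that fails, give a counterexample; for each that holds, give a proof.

Only the reverse direction holds.

(⇒) This fails: take N = 6. Then 6N + 4 = 40, which is even, yet N = 6 is even, not odd.

(⇐) Suppose N is odd. Since 6 is even, 6N is even for every N, so 6N + 4 has the same parity as 4, which is even. Hence 6N + 4 is even.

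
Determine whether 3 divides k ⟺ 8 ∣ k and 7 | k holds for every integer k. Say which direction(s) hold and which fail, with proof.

[⇒] This fails: take k = 3. Certainly 3 ∣ 3, but 8 ∤ 3.

[⇐] This fails: take k = 56. Both 8 ∣ 56 and 7 ∣ 56, yet 56 is not a multiple of 3 (since 56 = 18·3 + 2), so 3 ∤ 56.

(⇒) fails and (⇐) fails.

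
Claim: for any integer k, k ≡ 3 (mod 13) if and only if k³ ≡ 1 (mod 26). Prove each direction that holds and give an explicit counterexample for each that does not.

(⇒) This fails: take k = 16. Then 16 ≡ 3 (mod 13), but 16³ = 4096 ≡ 14 (mod 26), not 1.

(⇐) This fails: take k = 1. Then 1³ = 1 ≡ 1 (mod 26), yet 1 ≡ 1 (mod 13), not 3.

Neither implication holds.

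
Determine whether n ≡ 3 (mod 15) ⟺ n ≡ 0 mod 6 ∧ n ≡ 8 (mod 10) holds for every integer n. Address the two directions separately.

[⇒] This fails: n = 3 gives 3 ≡ 3 (mod 15) but 3 ≡ 3 (mod 6), so the conjunction on the right does not hold.

[⇐] Conversely, if n ≡ 0 (mod 6) and n ≡ 8 (mod 10), then by the Chinese remainder theorem n ≡ 18 (mod 30). Since 18 ≡ 3 (mod 15) and 15 ∣ 30, we get n ≡ 3 (mod 15).

Only the reverse direction holds.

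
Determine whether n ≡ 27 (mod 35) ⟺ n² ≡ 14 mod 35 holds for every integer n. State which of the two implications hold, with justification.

Neither direction holds.

(⇒) This fails: take n = 27. Then 27 ≡ 27 (mod 35), but 27² = 729 ≡ 29 (mod 35), not 14.

(⇐) This fails: take n = 7. Then 7² = 49 ≡ 14 (mod 35), yet 7 ≡ 7 (mod 35), not 27.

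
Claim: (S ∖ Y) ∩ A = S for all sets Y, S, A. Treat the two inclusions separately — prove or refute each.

The sets are not equal: only the forward inclusion holds.

(⊆) Let x ∈ (S ∖ Y) ∩ A. Then x ∈ S ∩ A and x ∉ Y, from which x ∈ S.

(⊇) This inclusion fails. Take Y = ∅, S = {1}, A = ∅; then 1 ∈ S but 1 ∉ (S ∖ Y) ∩ A.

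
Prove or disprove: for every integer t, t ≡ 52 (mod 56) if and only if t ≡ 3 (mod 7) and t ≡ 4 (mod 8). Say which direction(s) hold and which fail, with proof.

Equivalent; both directions hold.

[⇐] If t ≡ 3 (mod 7) and t ≡ 4 (mod 8), then by the Chinese remainder theorem t ≡ 52 (mod 56). This is exactly t ≡ 52 (mod 56).

[⇒] Suppose t ≡ 52 (mod 56); write t = 56j + 52. Since 7 ∣ 56, reducing mod 7 gives t ≡ 52 ≡ 3 (mod 7); since 8 ∣ 56, reducing mod 8 gives t ≡ 52 ≡ 4 (mod 8).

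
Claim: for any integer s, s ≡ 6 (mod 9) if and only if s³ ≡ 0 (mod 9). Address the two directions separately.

Only the forward direction holds.

(⟹) Suppose s ≡ 6 (mod 9). Write s = 9j + 6. Then (9j + 6)³ = 729j³ + 1458j² + 972j + 216 = 9(81j³ + 162j² + 108j + 24) + 0, so s³ ≡ 0 (mod 9).

(⟸) This fails: take s = 0. Then 0³ = 0 ≡ 0 (mod 9), yet 0 ≡ 0 (mod 9), not 6.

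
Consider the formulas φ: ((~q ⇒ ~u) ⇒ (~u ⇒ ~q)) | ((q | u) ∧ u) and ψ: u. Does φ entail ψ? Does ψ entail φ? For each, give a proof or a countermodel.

Not equivalent: only (⇐) holds.

(⇒) This fails. Under q = F, u = F, the left side is true but the right side is false.

(⇐) Assume the antecedent. If q is true, the antecedent forces (q = T, u = T), and the consequent holds there. If q is false, the consequent reduces to true regardless of the other variables. Either way the consequent holds.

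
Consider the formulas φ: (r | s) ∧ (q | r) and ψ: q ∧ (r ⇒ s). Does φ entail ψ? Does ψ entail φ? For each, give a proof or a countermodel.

Forward direction. This fails. Under s = F, q = F, r = T, the left side is true but the right side is false.

Converse. This fails. Under s = F, q = T, r = F, the left side is false but the right side is true.

Neither implication holds.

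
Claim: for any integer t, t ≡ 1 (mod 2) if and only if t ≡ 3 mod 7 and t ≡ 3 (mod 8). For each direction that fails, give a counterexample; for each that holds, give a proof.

Only the reverse direction holds.

[⇒] This fails: t = 1 gives 1 ≡ 1 (mod 2) but 1 ≡ 1 (mod 7), so the conjunction on the right does not hold.

[⇐] Conversely, if t ≡ 3 (mod 7) and t ≡ 3 (mod 8), then by the Chinese remainder theorem t ≡ 3 (mod 56). Since 3 ≡ 1 (mod 2) and 2 ∣ 56, we get t ≡ 1 (mod 2).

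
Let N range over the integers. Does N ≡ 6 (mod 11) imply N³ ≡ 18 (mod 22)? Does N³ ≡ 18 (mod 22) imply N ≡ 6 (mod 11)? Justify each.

Only the converse holds.

Converse. The residues r modulo 22 with r³ ≡ 18 (mod 22) are exactly {6}, and each is ≡ 6 (mod 11).

Forward direction. This fails: take N = 17. Then 17 ≡ 6 (mod 11), but 17³ = 4913 ≡ 7 (mod 22), not 18.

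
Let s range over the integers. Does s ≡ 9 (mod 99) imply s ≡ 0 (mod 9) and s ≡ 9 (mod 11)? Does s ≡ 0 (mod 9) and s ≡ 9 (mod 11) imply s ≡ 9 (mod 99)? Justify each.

(⟸) If s ≡ 0 (mod 9) and s ≡ 9 (mod 11), then by the Chinese remainder theorem s ≡ 9 (mod 99). This is exactly s ≡ 9 (mod 99).

(⟹) Suppose s ≡ 9 (mod 99); write s = 99j + 9. Since 9 ∣ 99, reducing mod 9 gives s ≡ 9 ≡ 0 (mod 9); since 11 ∣ 99, reducing mod 11 gives s ≡ 9 (mod 11).

Equivalent; both directions hold.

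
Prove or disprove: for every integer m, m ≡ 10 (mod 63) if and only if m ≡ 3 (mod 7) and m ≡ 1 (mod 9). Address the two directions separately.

Equivalent; both directions hold.

[⇒] Suppose m ≡ 10 (mod 63); write m = 63j + 10. Since 7 ∣ 63, reducing mod 7 gives m ≡ 10 ≡ 3 (mod 7); since 9 ∣ 63, reducing mod 9 gives m ≡ 10 ≡ 1 (mod 9).

[⇐] Conversely, if m ≡ 3 (mod 7) and m ≡ 1 (mod 9), then by the Chinese remainder theorem m ≡ 10 (mod 63). This is exactly m ≡ 10 (mod 63).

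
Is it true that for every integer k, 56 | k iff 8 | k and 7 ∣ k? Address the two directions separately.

Both directions hold.

[⇒] If 56 ∣ k, write k = 56q. Since 56 = 7·8, k = 8·(7q), so 8 ∣ k; and since 56 = 8·7, k = 7·(8q), so 7 ∣ k.

[⇐] Suppose 8 ∣ k and 7 ∣ k. Any common multiple of 8 and 7 is a multiple of their lcm; here gcd(8, 7) = 1, so lcm(8, 7) = 8·7 = 56, so 56 ∣ k.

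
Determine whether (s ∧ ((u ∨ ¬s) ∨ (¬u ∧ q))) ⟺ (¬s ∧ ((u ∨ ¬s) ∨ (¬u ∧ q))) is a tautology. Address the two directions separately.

Forward direction. This fails. Under s = T, u = T, q = F, the left side is true but the right side is false.

Converse. This fails. Under s = F, u = F, q = F, the left side is false but the right side is true.

Both directions fail.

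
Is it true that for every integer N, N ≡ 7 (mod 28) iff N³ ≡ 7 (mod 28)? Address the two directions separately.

Both implications hold.

[⇒] Suppose N ≡ 7 (mod 28). Write N = 28j + 7. Then (28j + 7)³ = 21952j³ + 16464j² + 4116j + 343 = 28(784j³ + 588j² + 147j + 12) + 7, so N³ ≡ 7 (mod 28).

[⇐] Conversely, suppose N³ ≡ 7 (mod 28). The only residue r in {0, …, 27} with r³ ≡ 7 (mod 28) is r = 7, so N ≡ 7 (mod 28).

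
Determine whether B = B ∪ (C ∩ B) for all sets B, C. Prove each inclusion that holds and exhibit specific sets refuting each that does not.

The two sets are equal.

Forward inclusion. Let x ∈ B. Then either x ∈ B and x ∉ C; or x ∈ B ∩ C. In each case x ∈ B ∪ (C ∩ B), so B ⊆ B ∪ (C ∩ B).

Reverse inclusion. Let x ∈ B ∪ (C ∩ B). Then either x ∈ B and x ∉ C; or x ∈ B ∩ C. In each case x ∈ B, so B ∪ (C ∩ B) ⊆ B.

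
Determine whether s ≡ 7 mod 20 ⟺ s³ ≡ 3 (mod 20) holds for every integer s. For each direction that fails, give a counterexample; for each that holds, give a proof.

Both implications hold.

(→) Suppose s ≡ 7 mod 20. Write s = 20j + 7. Then (20j + 7)³ = 8000j³ + 8400j² + 2940j + 343 = 20(400j³ + 420j² + 147j + 17) + 3, so s³ ≡ 3 (mod 20).

(←) Conversely, suppose s³ ≡ 3 (mod 20). The only residue r in {0, …, 19} with r³ ≡ 3 (mod 20) is r = 7, so s ≡ 7 (mod 20).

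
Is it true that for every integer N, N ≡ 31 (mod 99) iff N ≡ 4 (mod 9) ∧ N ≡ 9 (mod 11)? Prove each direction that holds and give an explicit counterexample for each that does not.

(⟸) If N ≡ 4 (mod 9) and N ≡ 9 (mod 11), then by the Chinese remainder theorem N ≡ 31 (mod 99). This is exactly N ≡ 31 (mod 99).

(⟹) Suppose N ≡ 31 (mod 99); write N = 99j + 31. Since 9 ∣ 99, reducing mod 9 gives N ≡ 31 ≡ 4 (mod 9); since 11 ∣ 99, reducing mod 11 gives N ≡ 31 ≡ 9 (mod 11).

Both directions hold; the statement is true.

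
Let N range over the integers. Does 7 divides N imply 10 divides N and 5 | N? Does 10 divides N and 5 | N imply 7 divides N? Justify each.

Both directions fail.

(→) This fails: take N = 7. Certainly 7 ∣ 7, but 10 ∤ 7.

(←) This fails: take N = 10. Both 10 ∣ 10 and 5 ∣ 10, yet 10 is not a multiple of 7 (since 10 = 1·7 + 3), so 7 ∤ 10.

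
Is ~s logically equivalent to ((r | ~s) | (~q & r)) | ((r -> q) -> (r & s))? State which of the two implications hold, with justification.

Not equivalent: only (⇒) holds.

[⇐] This fails. Under q = F, r = T, s = T, the left side is false but the right side is true.

[⇒] Assume the antecedent. If q is true, the antecedent forces (q = T, r = F, s = F) or (q = T, r = T, s = F), and the consequent holds there. If q is false, the antecedent forces (q = F, r = F, s = F) or (q = F, r = T, s = F), and the consequent holds there. Either way the consequent holds.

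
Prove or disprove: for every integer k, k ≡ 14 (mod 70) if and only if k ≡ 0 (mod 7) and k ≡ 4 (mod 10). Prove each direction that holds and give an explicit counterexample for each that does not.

(⟹) Suppose k ≡ 14 (mod 70); write k = 70j + 14. Since 7 ∣ 70, reducing mod 7 gives k ≡ 14 ≡ 0 (mod 7); since 10 ∣ 70, reducing mod 10 gives k ≡ 14 ≡ 4 (mod 10).

(⟸) Conversely, if k ≡ 0 (mod 7) and k ≡ 4 (mod 10), then by the Chinese remainder theorem k ≡ 14 (mod 70). This is exactly k ≡ 14 (mod 70).

Both implications hold.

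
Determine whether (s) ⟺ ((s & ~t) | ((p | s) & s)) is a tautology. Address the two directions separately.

Both directions hold; the statement is true.

Forward direction. Assume the antecedent. If p is true, the antecedent forces (p = T, s = T, t = F) or (p = T, s = T, t = T), and (s & ~t) | ((p | s) & s) holds there. If p is false, the antecedent forces (p = F, s = T, t = F) or (p = F, s = T, t = T), and (s & ~t) | ((p | s) & s) holds there. Either way (s & ~t) | ((p | s) & s) holds.

Converse. Assume the antecedent. If p is true, the antecedent forces (p = T, s = T, t = F) or (p = T, s = T, t = T), and s holds there. If p is false, the antecedent forces (p = F, s = T, t = F) or (p = F, s = T, t = T), and s holds there. Either way s holds.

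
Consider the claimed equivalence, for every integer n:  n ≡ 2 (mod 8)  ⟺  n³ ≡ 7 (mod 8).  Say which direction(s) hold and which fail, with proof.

Neither direction holds.

(⇒) This fails: take n = 2. Then 2 ≡ 2 (mod 8), but 2³ = 8 ≡ 0 (mod 8), not 7.

(⇐) This fails: take n = 7. Then 7³ = 343 ≡ 7 (mod 8), yet 7 ≡ 7 (mod 8), not 2.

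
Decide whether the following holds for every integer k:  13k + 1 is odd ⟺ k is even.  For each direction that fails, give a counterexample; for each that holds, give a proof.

The biconditional holds.

(→) Suppose 13k + 1 is odd. Since 13 is odd, 13k and k have the same parity, so 13k + 1 ≡ k + 1 (mod 2). As 1 is odd, 13k + 1 is odd exactly when k is even. Thus k is even.

(←) Conversely, suppose k is even; write k = 2j. Then 13k + 1 = 13·(2j) + 1 = 2·13j + 1, which is odd.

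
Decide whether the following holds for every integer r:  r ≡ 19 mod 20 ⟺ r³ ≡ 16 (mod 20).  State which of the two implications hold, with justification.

(⇒) fails and (⇐) fails.

(⇒) This fails: take r = 19. Then 19 ≡ 19 (mod 20), but 19³ = 6859 ≡ 19 (mod 20), not 16.

(⇐) This fails: take r = 6. Then 6³ = 216 ≡ 16 (mod 20), yet 6 ≡ 6 (mod 20), not 19.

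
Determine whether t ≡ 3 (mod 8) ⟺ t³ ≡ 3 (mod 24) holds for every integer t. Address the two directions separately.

(→) This fails: take t = 11. Then 11 ≡ 3 (mod 8), but 11³ = 1331 ≡ 11 (mod 24), not 3.

(←) Conversely, the residues r modulo 24 with r³ ≡ 3 (mod 24) are exactly {3}, and each is ≡ 3 (mod 8).

Only the converse holds.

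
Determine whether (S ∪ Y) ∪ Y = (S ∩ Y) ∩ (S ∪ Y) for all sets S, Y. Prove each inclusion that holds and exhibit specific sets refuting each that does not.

Only the reverse inclusion holds.

(⊆) This inclusion fails. Take S = {1}, Y = ∅; then 1 ∈ (S ∪ Y) ∪ Y but 1 ∉ (S ∩ Y) ∩ (S ∪ Y).

(⊇) Let x ∈ (S ∩ Y) ∩ (S ∪ Y). Then x ∈ S ∩ Y, from which x ∈ (S ∪ Y) ∪ Y.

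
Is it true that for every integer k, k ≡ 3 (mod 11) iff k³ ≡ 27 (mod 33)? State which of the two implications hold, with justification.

(⇒) fails; (⇐) holds.

(⇐) The residues r modulo 33 with r³ ≡ 27 (mod 33) are exactly {3}, and each is ≡ 3 (mod 11).

(⇒) This fails: take k = 14. Then 14 ≡ 3 (mod 11), but 14³ = 2744 ≡ 5 (mod 33), not 27.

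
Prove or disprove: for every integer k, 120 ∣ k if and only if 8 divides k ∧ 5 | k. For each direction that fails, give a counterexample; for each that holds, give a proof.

Forward direction. If 120 ∣ k, write k = 120q. Since 120 = 15·8, k = 8·(15q), so 8 ∣ k; and since 120 = 24·5, k = 5·(24q), so 5 ∣ k.

Converse. This fails: take k = 40. Both 8 ∣ 40 and 5 ∣ 40, yet 40 is not a multiple of 120 (since 40 = 0·120 + 40), so 120 ∤ 40.

Only the forward direction holds.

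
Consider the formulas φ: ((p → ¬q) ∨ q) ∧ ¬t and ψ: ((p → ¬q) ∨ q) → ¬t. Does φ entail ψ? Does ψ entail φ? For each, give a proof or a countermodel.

Both implications hold.

(⇒) Assume the antecedent. If q is true, the antecedent forces (q = T, p = F, t = F) or (q = T, p = T, t = F), and ((p → ¬q) ∨ q) → ¬t holds there. If q is false, the antecedent forces (q = F, p = F, t = F) or (q = F, p = T, t = F), and ((p → ¬q) ∨ q) → ¬t holds there. Either way ((p → ¬q) ∨ q) → ¬t holds.

(⇐) Assume the antecedent. If q is true, the antecedent forces (q = T, p = F, t = F) or (q = T, p = T, t = F), and ((p → ¬q) ∨ q) ∧ ¬t holds there. If q is false, the antecedent forces (q = F, p = F, t = F) or (q = F, p = T, t = F), and ((p → ¬q) ∨ q) ∧ ¬t holds there. Either way ((p → ¬q) ∨ q) ∧ ¬t holds.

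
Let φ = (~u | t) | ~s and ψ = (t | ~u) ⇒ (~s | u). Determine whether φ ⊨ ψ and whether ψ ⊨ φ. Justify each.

Neither direction holds.

Forward direction. This fails. Under s = T, t = F, u = F, the left side is true but the right side is false.

Converse. This fails. Under s = T, t = F, u = T, the left side is false but the right side is true.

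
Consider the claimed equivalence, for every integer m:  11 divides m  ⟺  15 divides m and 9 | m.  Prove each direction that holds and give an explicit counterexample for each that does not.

Both directions fail.

(⟹) This fails: take m = 11. Certainly 11 ∣ 11, but 15 ∤ 11.

(⟸) This fails: take m = 45. Both 15 ∣ 45 and 9 ∣ 45, yet 45 is not a multiple of 11 (since 45 = 4·11 + 1), so 11 ∤ 45.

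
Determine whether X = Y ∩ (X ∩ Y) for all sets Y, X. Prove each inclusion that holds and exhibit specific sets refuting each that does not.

(⊆) fails; (⊇) holds.

(⊆) This inclusion fails. Take Y = ∅, X = {1}; then 1 ∈ X but 1 ∉ Y ∩ (X ∩ Y).

(⊇) Let x ∈ Y ∩ (X ∩ Y). Then x ∈ Y ∩ X, from which x ∈ X.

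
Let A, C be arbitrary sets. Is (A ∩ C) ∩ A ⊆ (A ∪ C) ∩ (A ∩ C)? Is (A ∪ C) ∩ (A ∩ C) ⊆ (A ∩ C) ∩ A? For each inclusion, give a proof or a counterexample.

The two sets are equal.

(⟹) Let x ∈ (A ∩ C) ∩ A. Then x ∈ A ∩ C, from which x ∈ (A ∪ C) ∩ (A ∩ C).

(⟸) Let x ∈ (A ∪ C) ∩ (A ∩ C). Then x ∈ A ∩ C, from which x ∈ (A ∩ C) ∩ A.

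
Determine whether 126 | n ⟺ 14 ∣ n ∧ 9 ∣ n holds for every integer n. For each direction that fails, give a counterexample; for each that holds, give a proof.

Converse. Suppose 14 ∣ n and 9 ∣ n. Any common multiple of 14 and 9 is a multiple of their lcm; here gcd(14, 9) = 1, so lcm(14, 9) = 14·9 = 126, so 126 ∣ n.

Forward direction. If 126 ∣ n, write n = 126q. Since 126 = 9·14, n = 14·(9q), so 14 ∣ n; and since 126 = 14·9, n = 9·(14q), so 9 ∣ n.

The biconditional holds.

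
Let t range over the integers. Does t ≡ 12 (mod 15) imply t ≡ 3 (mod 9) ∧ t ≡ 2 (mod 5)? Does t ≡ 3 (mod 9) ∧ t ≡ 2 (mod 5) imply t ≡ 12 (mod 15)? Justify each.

Forward direction. This fails: t = 42 gives 42 ≡ 12 (mod 15) but 42 ≡ 6 (mod 9), so the conjunction on the right does not hold.

Converse. If t ≡ 3 (mod 9) and t ≡ 2 (mod 5), then by the Chinese remainder theorem t ≡ 12 (mod 45). Since 12 ≡ 12 (mod 15) and 15 ∣ 45, we get t ≡ 12 (mod 15).

Not equivalent: only (⇐) holds.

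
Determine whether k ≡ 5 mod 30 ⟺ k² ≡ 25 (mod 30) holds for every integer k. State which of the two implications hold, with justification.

Only the forward implication holds.

[⇒] Suppose k ≡ 5 mod 30. Write k = 30j + 5. Then (30j + 5)² = 900j² + 300j + 25 = 30(30j² + 10j) + 25, so k² ≡ 25 (mod 30).

[⇐] This fails: take k = 25. Then 25² = 625 ≡ 25 (mod 30), yet 25 ≡ 25 (mod 30), not 5.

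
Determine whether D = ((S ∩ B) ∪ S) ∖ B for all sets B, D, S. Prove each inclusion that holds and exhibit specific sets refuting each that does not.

(⊆) This inclusion fails. Take B = ∅, D = {1}, S = ∅; then 1 ∈ D but 1 ∉ ((S ∩ B) ∪ S) ∖ B.

(⊇) This inclusion fails. Take B = ∅, D = ∅, S = {1}; then 1 ∈ ((S ∩ B) ∪ S) ∖ B but 1 ∉ D.

Neither inclusion holds.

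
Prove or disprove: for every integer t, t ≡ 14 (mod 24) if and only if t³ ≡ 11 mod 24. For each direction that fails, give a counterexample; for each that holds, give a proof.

(→) This fails: take t = 14. Then 14 ≡ 14 (mod 24), but 14³ = 2744 ≡ 8 (mod 24), not 11.

(←) This fails: take t = 11. Then 11³ = 1331 ≡ 11 (mod 24), yet 11 ≡ 11 (mod 24), not 14.

Neither direction holds.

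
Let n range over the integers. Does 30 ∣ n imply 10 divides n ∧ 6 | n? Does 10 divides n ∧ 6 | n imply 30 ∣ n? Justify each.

(⇒) If 30 ∣ n, write n = 30q. Since 30 = 3·10, n = 10·(3q), so 10 ∣ n; and since 30 = 5·6, n = 6·(5q), so 6 ∣ n.

(⇐) Suppose 10 ∣ n and 6 ∣ n. Any common multiple of 10 and 6 is a multiple of their lcm; here lcm(10, 6) = 10·6/gcd(10, 6) = 60/2 = 30, so 30 ∣ n.

Equivalent; both directions hold.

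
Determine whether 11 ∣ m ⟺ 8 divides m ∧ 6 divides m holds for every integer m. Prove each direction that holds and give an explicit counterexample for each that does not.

Neither direction holds.

[⇒] This fails: take m = 11. Certainly 11 ∣ 11, but 8 ∤ 11.

[⇐] This fails: take m = 24. Both 8 ∣ 24 and 6 ∣ 24, yet 24 is not a multiple of 11 (since 24 = 2·11 + 2), so 11 ∤ 24.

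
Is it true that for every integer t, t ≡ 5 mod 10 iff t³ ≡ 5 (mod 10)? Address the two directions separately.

(→) Suppose t ≡ 5 mod 10. Write t = 10j + 5. Then (10j + 5)³ = 1000j³ + 1500j² + 750j + 125 = 10(100j³ + 150j² + 75j + 12) + 5, so t³ ≡ 5 (mod 10).

(←) Conversely, suppose t³ ≡ 5 (mod 10). The only residue r in {0, …, 9} with r³ ≡ 5 (mod 10) is r = 5, so t ≡ 5 (mod 10).

Equivalent; both directions hold.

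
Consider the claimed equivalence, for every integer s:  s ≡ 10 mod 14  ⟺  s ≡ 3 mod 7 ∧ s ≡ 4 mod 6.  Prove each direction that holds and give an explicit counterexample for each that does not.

Forward direction. This fails: s = 24 gives 24 ≡ 10 (mod 14) but 24 ≡ 0 (mod 6), so the conjunction on the right does not hold.

Converse. If s ≡ 3 (mod 7) and s ≡ 4 (mod 6), then by the Chinese remainder theorem s ≡ 10 (mod 42). Since 10 ≡ 10 (mod 14) and 14 ∣ 42, we get s ≡ 10 (mod 14).

Not equivalent: only (⇐) holds.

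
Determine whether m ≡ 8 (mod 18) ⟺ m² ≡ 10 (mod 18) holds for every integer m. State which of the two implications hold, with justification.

Not equivalent: only (⇒) holds.

[⇒] Suppose m ≡ 8 (mod 18). Write m = 18j + 8. Then (18j + 8)² = 324j² + 288j + 64 = 18(18j² + 16j + 3) + 10, so m² ≡ 10 (mod 18).

[⇐] This fails: take m = 10. Then 10² = 100 ≡ 10 (mod 18), yet 10 ≡ 10 (mod 18), not 8.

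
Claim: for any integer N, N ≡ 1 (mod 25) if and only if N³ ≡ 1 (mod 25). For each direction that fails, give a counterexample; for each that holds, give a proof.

The biconditional holds.

(→) Suppose N ≡ 1 (mod 25). Write N = 25j + 1. Then (25j + 1)³ = 15625j³ + 1875j² + 75j + 1 = 25(625j³ + 75j² + 3j) + 1, so N³ ≡ 1 (mod 25).

(←) Conversely, suppose N³ ≡ 1 (mod 25). The only residue r in {0, …, 24} with r³ ≡ 1 (mod 25) is r = 1, so N ≡ 1 (mod 25).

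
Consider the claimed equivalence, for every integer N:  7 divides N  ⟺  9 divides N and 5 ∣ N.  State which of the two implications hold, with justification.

Both directions fail.

(→) This fails: take N = 7. Certainly 7 ∣ 7, but 9 ∤ 7.

(←) This fails: take N = 45. Both 9 ∣ 45 and 5 ∣ 45, yet 45 is not a multiple of 7 (since 45 = 6·7 + 3), so 7 ∤ 45.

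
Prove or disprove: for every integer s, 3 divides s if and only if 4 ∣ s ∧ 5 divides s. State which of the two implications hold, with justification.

(⟹) This fails: take s = 3. Certainly 3 ∣ 3, but 4 ∤ 3.

(⟸) This fails: take s = 20. Both 4 ∣ 20 and 5 ∣ 20, yet 20 is not a multiple of 3 (since 20 = 6·3 + 2), so 3 ∤ 20.

(⇒) fails and (⇐) fails.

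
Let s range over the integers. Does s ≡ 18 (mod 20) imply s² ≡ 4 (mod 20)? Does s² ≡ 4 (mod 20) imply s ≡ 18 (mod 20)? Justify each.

(⇐) This fails: take s = 2. Then 2² = 4 ≡ 4 (mod 20), yet 2 ≡ 2 (mod 20), not 18.

(⇒) Suppose s ≡ 18 (mod 20). Write s = 20j + 18. Then (20j + 18)² = 400j² + 720j + 324 = 20(20j² + 36j + 16) + 4, so s² ≡ 4 (mod 20).

Not equivalent: only (⇒) holds.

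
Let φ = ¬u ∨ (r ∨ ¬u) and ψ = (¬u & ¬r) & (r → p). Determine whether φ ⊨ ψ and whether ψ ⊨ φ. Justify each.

Forward direction. This fails. Under u = F, r = T, p = F, the left side is true but the right side is false.

Converse. Assume the antecedent. If u is true, the antecedent cannot hold. If u is false, ¬u ∨ (r ∨ ¬u) reduces to true regardless of the other variables. Either way ¬u ∨ (r ∨ ¬u) holds.

Only the reverse direction holds.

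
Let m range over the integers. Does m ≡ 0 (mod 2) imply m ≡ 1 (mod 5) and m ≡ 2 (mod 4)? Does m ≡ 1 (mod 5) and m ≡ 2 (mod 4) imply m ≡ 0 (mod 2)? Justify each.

(→) This fails: m = 0 gives 0 ≡ 0 (mod 2) but 0 ≡ 0 (mod 5), so the conjunction on the right does not hold.

(←) Conversely, if m ≡ 1 (mod 5) and m ≡ 2 (mod 4), then by the Chinese remainder theorem m ≡ 6 (mod 20). Since 6 ≡ 0 (mod 2) and 2 ∣ 20, we get m ≡ 0 (mod 2).

Only the reverse direction holds.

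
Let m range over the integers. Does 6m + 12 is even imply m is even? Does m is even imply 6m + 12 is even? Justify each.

[⇒] This fails: take m = 3. Then 6m + 12 = 30, which is even, yet m = 3 is odd, not even.

[⇐] Suppose m is even. Since 6 is even, 6m is even for every m, so 6m + 12 has the same parity as 12, which is even. Hence 6m + 12 is even.

Only the converse holds.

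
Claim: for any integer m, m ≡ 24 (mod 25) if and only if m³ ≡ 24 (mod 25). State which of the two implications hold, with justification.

(⇐) Suppose m³ ≡ 24 (mod 25). The only residue r in {0, …, 24} with r³ ≡ 24 (mod 25) is r = 24, so m ≡ 24 (mod 25).

(⇒) Suppose m ≡ 24 (mod 25). Write m = 25j + 24. Then (25j + 24)³ = 15625j³ + 45000j² + 43200j + 13824 = 25(625j³ + 1800j² + 1728j + 552) + 24, so m³ ≡ 24 (mod 25).

The biconditional holds.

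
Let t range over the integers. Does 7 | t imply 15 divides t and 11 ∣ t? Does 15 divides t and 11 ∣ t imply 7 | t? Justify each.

(⇒) fails and (⇐) fails.

(⇒) This fails: take t = 7. Certainly 7 ∣ 7, but 15 ∤ 7.

(⇐) This fails: take t = 165. Both 15 ∣ 165 and 11 ∣ 165, yet 165 is not a multiple of 7 (since 165 = 23·7 + 4), so 7 ∤ 165.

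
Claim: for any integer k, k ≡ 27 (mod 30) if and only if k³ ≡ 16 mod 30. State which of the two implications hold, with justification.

Forward direction. This fails: take k = 27. Then 27 ≡ 27 (mod 30), but 27³ = 19683 ≡ 3 (mod 30), not 16.

Converse. This fails: take k = 16. Then 16³ = 4096 ≡ 16 (mod 30), yet 16 ≡ 16 (mod 30), not 27.

Neither implication holds.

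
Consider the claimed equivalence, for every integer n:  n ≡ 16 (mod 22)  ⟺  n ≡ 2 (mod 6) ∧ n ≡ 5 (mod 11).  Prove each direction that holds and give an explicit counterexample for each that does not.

[⇒] This fails: n = 16 gives 16 ≡ 16 (mod 22) but 16 ≡ 4 (mod 6), so the conjunction on the right does not hold.

[⇐] Conversely, if n ≡ 2 (mod 6) and n ≡ 5 (mod 11), then by the Chinese remainder theorem n ≡ 38 (mod 66). Since 38 ≡ 16 (mod 22) and 22 ∣ 66, we get n ≡ 16 (mod 22).

(⇒) fails; (⇐) holds.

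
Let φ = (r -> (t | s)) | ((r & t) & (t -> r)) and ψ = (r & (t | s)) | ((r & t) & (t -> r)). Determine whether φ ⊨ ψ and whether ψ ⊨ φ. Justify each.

(⇒) fails; (⇐) holds.

(⟹) This fails. Under t = F, s = F, r = F, the left side is true but the right side is false.

(⟸) Assume the antecedent. If t is true, the consequent reduces to true regardless of the other variables. If t is false, the antecedent forces (t = F, s = T, r = T), and the consequent holds there. Either way the consequent holds.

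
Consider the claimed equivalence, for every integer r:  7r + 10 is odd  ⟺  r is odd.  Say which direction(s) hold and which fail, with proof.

Forward direction. Suppose 7r + 10 is odd. Since 7 is odd, 7r and r have the same parity, so 7r + 10 ≡ r + 10 (mod 2). As 10 is even, 7r + 10 is odd exactly when r is odd. Thus r is odd.

Converse. Suppose r is odd; write r = 2j + 1. Then 7r + 10 = 7·(2j + 1) + 10 = 2·7j + 17, which is odd.

Both implications hold.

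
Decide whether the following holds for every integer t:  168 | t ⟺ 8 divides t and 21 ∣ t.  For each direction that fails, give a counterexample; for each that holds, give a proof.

The biconditional holds.

(⇒) If 168 ∣ t, write t = 168q. Since 168 = 21·8, t = 8·(21q), so 8 ∣ t; and since 168 = 8·21, t = 21·(8q), so 21 ∣ t.

(⇐) Suppose 8 ∣ t and 21 ∣ t. Any common multiple of 8 and 21 is a multiple of their lcm; here gcd(8, 21) = 1, so lcm(8, 21) = 8·21 = 168, so 168 ∣ t.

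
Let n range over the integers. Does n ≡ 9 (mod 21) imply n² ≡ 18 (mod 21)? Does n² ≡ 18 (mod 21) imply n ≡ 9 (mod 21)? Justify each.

[⇐] This fails: take n = 12. Then 12² = 144 ≡ 18 (mod 21), yet 12 ≡ 12 (mod 21), not 9.

[⇒] Suppose n ≡ 9 (mod 21). Write n = 21j + 9. Then (21j + 9)² = 441j² + 378j + 81 = 21(21j² + 18j + 3) + 18, so n² ≡ 18 (mod 21).

Only the forward direction holds.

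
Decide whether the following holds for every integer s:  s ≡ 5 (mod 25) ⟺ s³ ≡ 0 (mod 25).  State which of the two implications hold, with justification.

(⇐) This fails: take s = 0. Then 0³ = 0 ≡ 0 (mod 25), yet 0 ≡ 0 (mod 25), not 5.

(⇒) Suppose s ≡ 5 (mod 25). Write s = 25j + 5. Then (25j + 5)³ = 15625j³ + 9375j² + 1875j + 125 = 25(625j³ + 375j² + 75j + 5) + 0, so s³ ≡ 0 (mod 25).

(⇒) holds; (⇐) fails.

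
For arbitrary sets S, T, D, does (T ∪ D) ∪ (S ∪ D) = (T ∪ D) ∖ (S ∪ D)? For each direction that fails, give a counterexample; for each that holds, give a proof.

(⊆) This inclusion fails. Take S = {1}, T = ∅, D = ∅; then 1 ∈ (T ∪ D) ∪ (S ∪ D) but 1 ∉ (T ∪ D) ∖ (S ∪ D).

(⊇) Let x ∈ (T ∪ D) ∖ (S ∪ D). Then x ∈ T and x ∉ S, D, from which x ∈ (T ∪ D) ∪ (S ∪ D).

Only the reverse inclusion holds.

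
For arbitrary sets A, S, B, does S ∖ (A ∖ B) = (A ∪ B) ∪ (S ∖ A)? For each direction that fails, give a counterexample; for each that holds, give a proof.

Only the forward inclusion holds.

(⊆) Let x ∈ S ∖ (A ∖ B). Then either x ∈ S and x ∉ A, B; or x ∈ S ∩ B and x ∉ A; or x ∈ A ∩ S ∩ B. In each case x ∈ (A ∪ B) ∪ (S ∖ A), so S ∖ (A ∖ B) ⊆ (A ∪ B) ∪ (S ∖ A).

(⊇) This inclusion fails. Take A = {1}, S = ∅, B = ∅; then 1 ∈ (A ∪ B) ∪ (S ∖ A) but 1 ∉ S ∖ (A ∖ B).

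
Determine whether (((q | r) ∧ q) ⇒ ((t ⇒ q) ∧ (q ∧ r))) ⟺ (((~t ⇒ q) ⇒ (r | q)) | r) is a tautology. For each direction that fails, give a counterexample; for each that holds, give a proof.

(⟹) This fails. Under t = T, r = F, q = F, the left side is true but the right side is false.

(⟸) This fails. Under t = F, r = F, q = T, the left side is false but the right side is true.

Neither direction holds.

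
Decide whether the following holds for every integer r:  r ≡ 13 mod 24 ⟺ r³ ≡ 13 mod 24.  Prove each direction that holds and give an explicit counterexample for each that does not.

Both directions hold.

[⇐] Suppose r³ ≡ 13 (mod 24). The only residue r in {0, …, 23} with r³ ≡ 13 (mod 24) is r = 13, so r ≡ 13 (mod 24).

[⇒] Suppose r ≡ 13 mod 24. Write r = 24j + 13. Then (24j + 13)³ = 13824j³ + 22464j² + 12168j + 2197 = 24(576j³ + 936j² + 507j + 91) + 13, so r³ ≡ 13 (mod 24).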